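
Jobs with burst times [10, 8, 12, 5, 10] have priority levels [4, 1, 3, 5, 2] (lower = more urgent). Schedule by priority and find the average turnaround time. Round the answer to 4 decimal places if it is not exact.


Sort by priority (ascending = highest first):
Order: [(1, 8), (2, 10), (3, 12), (4, 10), (5, 5)]
Completion times:
  Priority 1, burst=8, C=8
  Priority 2, burst=10, C=18
  Priority 3, burst=12, C=30
  Priority 4, burst=10, C=40
  Priority 5, burst=5, C=45
Average turnaround = 141/5 = 28.2

28.2


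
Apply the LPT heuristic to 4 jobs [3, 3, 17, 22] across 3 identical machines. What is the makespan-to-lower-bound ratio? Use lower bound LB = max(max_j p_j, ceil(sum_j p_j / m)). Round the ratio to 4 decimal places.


LPT order: [22, 17, 3, 3]
Machine loads after assignment: [22, 17, 6]
LPT makespan = 22
Lower bound = max(max_job, ceil(total/3)) = max(22, 15) = 22
Ratio = 22 / 22 = 1.0

1.0


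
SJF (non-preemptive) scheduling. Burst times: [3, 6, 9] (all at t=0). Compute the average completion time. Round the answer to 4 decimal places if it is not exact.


SJF order (ascending): [3, 6, 9]
Completion times:
  Job 1: burst=3, C=3
  Job 2: burst=6, C=9
  Job 3: burst=9, C=18
Average completion = 30/3 = 10.0

10.0


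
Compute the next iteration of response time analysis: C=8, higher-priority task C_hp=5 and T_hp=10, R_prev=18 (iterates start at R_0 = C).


R_next = C + ceil(R_prev / T_hp) * C_hp
ceil(18 / 10) = ceil(1.8) = 2
Interference = 2 * 5 = 10
R_next = 8 + 10 = 18
R_next = R_prev, so the iteration has converged (response time = 18).

18


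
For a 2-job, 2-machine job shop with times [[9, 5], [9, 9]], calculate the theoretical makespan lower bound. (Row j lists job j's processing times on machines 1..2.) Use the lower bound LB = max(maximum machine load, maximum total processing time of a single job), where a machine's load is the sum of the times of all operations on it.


Machine loads:
  Machine 1: 9 + 9 = 18
  Machine 2: 5 + 9 = 14
Max machine load = 18
Job totals:
  Job 1: 14
  Job 2: 18
Max job total = 18
Lower bound = max(18, 18) = 18

18


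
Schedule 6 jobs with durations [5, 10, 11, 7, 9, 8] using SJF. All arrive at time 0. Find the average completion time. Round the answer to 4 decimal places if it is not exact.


SJF order (ascending): [5, 7, 8, 9, 10, 11]
Completion times:
  Job 1: burst=5, C=5
  Job 2: burst=7, C=12
  Job 3: burst=8, C=20
  Job 4: burst=9, C=29
  Job 5: burst=10, C=39
  Job 6: burst=11, C=50
Average completion = 155/6 = 25.8333

25.8333


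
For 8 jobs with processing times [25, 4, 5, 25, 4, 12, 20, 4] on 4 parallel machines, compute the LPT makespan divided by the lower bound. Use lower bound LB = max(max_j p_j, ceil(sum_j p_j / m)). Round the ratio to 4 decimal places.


LPT order: [25, 25, 20, 12, 5, 4, 4, 4]
Machine loads after assignment: [25, 25, 24, 25]
LPT makespan = 25
Lower bound = max(max_job, ceil(total/4)) = max(25, 25) = 25
Ratio = 25 / 25 = 1.0

1.0


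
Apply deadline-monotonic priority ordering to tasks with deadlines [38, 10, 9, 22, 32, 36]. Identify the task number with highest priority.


Sort tasks by relative deadline (ascending):
  Task 3: deadline = 9
  Task 2: deadline = 10
  Task 4: deadline = 22
  Task 5: deadline = 32
  Task 6: deadline = 36
  Task 1: deadline = 38
Priority order (highest first): [3, 2, 4, 5, 6, 1]
Highest priority task = 3

3


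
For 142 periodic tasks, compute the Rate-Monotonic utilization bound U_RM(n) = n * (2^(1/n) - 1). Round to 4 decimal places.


Compute 2^(1/142) = 1.0048932512
Subtract 1: 1.0048932512 - 1 = 0.0048932512
Multiply by n: 142 * 0.0048932512 = 0.6948416704
Round to 4 dp: 0.6948

0.6948


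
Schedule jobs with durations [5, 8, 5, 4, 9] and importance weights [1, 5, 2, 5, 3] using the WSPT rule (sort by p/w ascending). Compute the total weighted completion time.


Compute p/w ratios and sort ascending (WSPT): [(4, 5), (8, 5), (5, 2), (9, 3), (5, 1)]
Compute weighted completion times:
  Job (p=4,w=5): C=4, w*C=5*4=20
  Job (p=8,w=5): C=12, w*C=5*12=60
  Job (p=5,w=2): C=17, w*C=2*17=34
  Job (p=9,w=3): C=26, w*C=3*26=78
  Job (p=5,w=1): C=31, w*C=1*31=31
Total weighted completion time = 223

223


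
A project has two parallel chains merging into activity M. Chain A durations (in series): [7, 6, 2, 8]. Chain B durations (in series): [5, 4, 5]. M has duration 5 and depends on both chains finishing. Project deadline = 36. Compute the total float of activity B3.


Forward pass: ES(B3) = sum of predecessors on chain B = 9
EF = ES + duration = 9 + 5 = 14
Backward pass: LF(M) = deadline = 36; LS(M) = 36 - 5 = 31
LF(B3) = LS(M) - sum(successors on chain B) = 31 - 0 = 31
LS = LF - duration = 31 - 5 = 26
Total float = LS - ES = 26 - 9 = 17

17


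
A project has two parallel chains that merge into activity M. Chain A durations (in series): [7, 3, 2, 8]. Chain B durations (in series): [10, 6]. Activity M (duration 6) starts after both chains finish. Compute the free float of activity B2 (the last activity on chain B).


ES(B2) = sum of predecessors on chain B = 10
EF(B2) = ES + duration = 10 + 6 = 16
Successor of B2 is M. ES(M) = max(sum(A), sum(B)) = max(20, 16) = 20
Free float = ES(successor) - EF(current) = 20 - 16 = 4

4


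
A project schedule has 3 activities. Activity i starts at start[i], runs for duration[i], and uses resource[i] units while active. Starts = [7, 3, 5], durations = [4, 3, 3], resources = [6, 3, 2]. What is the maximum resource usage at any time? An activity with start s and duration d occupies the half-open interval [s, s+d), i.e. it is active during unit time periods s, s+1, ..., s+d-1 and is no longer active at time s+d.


Each activity i is active on [start_i, start_i + duration_i).
Compute total resource usage per time slot:
  t=0: active resources = [], total = 0
  t=1: active resources = [], total = 0
  t=2: active resources = [], total = 0
  t=3: active resources = [3], total = 3
  t=4: active resources = [3], total = 3
  t=5: active resources = [3, 2], total = 5
  t=6: active resources = [2], total = 2
  t=7: active resources = [6, 2], total = 8
  t=8: active resources = [6], total = 6
  t=9: active resources = [6], total = 6
  t=10: active resources = [6], total = 6
Peak resource demand = 8

8


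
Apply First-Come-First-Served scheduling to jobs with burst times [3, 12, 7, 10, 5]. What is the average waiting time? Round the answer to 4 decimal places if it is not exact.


FCFS order (as given): [3, 12, 7, 10, 5]
Waiting times:
  Job 1: wait = 0
  Job 2: wait = 3
  Job 3: wait = 15
  Job 4: wait = 22
  Job 5: wait = 32
Sum of waiting times = 72
Average waiting time = 72/5 = 14.4

14.4


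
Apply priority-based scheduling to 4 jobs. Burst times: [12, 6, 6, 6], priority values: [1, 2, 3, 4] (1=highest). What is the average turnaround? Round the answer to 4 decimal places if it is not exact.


Sort by priority (ascending = highest first):
Order: [(1, 12), (2, 6), (3, 6), (4, 6)]
Completion times:
  Priority 1, burst=12, C=12
  Priority 2, burst=6, C=18
  Priority 3, burst=6, C=24
  Priority 4, burst=6, C=30
Average turnaround = 84/4 = 21.0

21.0


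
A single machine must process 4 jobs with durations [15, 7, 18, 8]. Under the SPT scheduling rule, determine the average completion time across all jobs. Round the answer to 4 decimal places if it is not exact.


Sort jobs by processing time (SPT order): [7, 8, 15, 18]
Compute completion times sequentially:
  Job 1: processing = 7, completes at 7
  Job 2: processing = 8, completes at 15
  Job 3: processing = 15, completes at 30
  Job 4: processing = 18, completes at 48
Sum of completion times = 100
Average completion time = 100/4 = 25.0

25.0


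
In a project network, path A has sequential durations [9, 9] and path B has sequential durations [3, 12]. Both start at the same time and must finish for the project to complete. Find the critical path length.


Path A total = 9 + 9 = 18
Path B total = 3 + 12 = 15
Critical path = longest path = max(18, 15) = 18

18


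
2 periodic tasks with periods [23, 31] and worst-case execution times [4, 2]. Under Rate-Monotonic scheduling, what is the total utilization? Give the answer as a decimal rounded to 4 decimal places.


Compute individual utilizations (exact fractions):
  Task 1: C/T = 4/23 (approx. 0.1739)
  Task 2: C/T = 2/31 (approx. 0.0645)
Total utilization U = 4/23 + 2/31 = 170/713
Rounded to 4 decimal places: U = 0.2384
RM (Liu & Layland) bound for 2 tasks = 0.828427; compare with U = 170/713 (approx. 0.238429)
U <= bound, so schedulable by RM sufficient condition.

0.2384


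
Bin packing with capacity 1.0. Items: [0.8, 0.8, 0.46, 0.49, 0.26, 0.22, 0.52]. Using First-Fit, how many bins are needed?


Place items sequentially using First-Fit:
  Item 0.8 -> new Bin 1
  Item 0.8 -> new Bin 2
  Item 0.46 -> new Bin 3
  Item 0.49 -> Bin 3 (now 0.95)
  Item 0.26 -> new Bin 4
  Item 0.22 -> Bin 4 (now 0.48)
  Item 0.52 -> Bin 4 (now 1.0)
Total bins used = 4

4


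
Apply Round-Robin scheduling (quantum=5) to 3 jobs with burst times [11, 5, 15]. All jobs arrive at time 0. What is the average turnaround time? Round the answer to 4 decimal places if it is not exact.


Time quantum = 5
Execution trace:
  J1 runs 5 units, time = 5
  J2 runs 5 units, time = 10
  J3 runs 5 units, time = 15
  J1 runs 5 units, time = 20
  J3 runs 5 units, time = 25
  J1 runs 1 units, time = 26
  J3 runs 5 units, time = 31
Finish times: [26, 10, 31]
Average turnaround = 67/3 = 22.3333

22.3333


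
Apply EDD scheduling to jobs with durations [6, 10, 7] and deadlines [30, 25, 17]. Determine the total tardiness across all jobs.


Sort by due date (EDD order): [(7, 17), (10, 25), (6, 30)]
Compute completion times and tardiness:
  Job 1: p=7, d=17, C=7, tardiness=max(0,7-17)=0
  Job 2: p=10, d=25, C=17, tardiness=max(0,17-25)=0
  Job 3: p=6, d=30, C=23, tardiness=max(0,23-30)=0
Total tardiness = 0

0


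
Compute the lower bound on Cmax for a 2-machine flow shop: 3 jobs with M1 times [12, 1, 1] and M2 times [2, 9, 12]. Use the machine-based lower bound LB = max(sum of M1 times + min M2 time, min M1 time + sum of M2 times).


LB1 = sum(M1 times) + min(M2 times) = 14 + 2 = 16
LB2 = min(M1 times) + sum(M2 times) = 1 + 23 = 24
Lower bound = max(LB1, LB2) = max(16, 24) = 24

24


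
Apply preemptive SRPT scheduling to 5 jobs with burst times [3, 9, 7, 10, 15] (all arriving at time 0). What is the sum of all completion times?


Since all jobs arrive at t=0, SRPT equals SPT ordering.
SPT order: [3, 7, 9, 10, 15]
Completion times:
  Job 1: p=3, C=3
  Job 2: p=7, C=10
  Job 3: p=9, C=19
  Job 4: p=10, C=29
  Job 5: p=15, C=44
Total completion time = 3 + 10 + 19 + 29 + 44 = 105

105


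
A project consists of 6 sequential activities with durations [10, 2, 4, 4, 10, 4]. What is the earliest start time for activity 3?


Activity 3 starts after activities 1 through 2 complete.
Predecessor durations: [10, 2]
ES = 10 + 2 = 12

12


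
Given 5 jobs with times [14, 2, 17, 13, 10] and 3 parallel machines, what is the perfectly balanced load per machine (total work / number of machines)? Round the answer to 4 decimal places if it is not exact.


Total processing time = 14 + 2 + 17 + 13 + 10 = 56
Number of machines = 3
Ideal balanced load = 56 / 3 = 18.6667

18.6667


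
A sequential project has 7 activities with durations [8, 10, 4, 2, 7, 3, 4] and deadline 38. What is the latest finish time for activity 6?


LF(activity 6) = deadline - sum of successor durations
Successors: activities 7 through 7 with durations [4]
Sum of successor durations = 4
LF = 38 - 4 = 34

34


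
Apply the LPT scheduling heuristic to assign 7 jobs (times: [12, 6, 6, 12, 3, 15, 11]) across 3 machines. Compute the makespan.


Sort jobs in decreasing order (LPT): [15, 12, 12, 11, 6, 6, 3]
Assign each job to the least loaded machine:
  Machine 1: jobs [15, 6], load = 21
  Machine 2: jobs [12, 11], load = 23
  Machine 3: jobs [12, 6, 3], load = 21
Makespan = max load = 23

23


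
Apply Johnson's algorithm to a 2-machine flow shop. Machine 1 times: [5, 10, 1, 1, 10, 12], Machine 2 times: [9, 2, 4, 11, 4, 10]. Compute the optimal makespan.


Apply Johnson's rule:
  Group 1 (a <= b): [(3, 1, 4), (4, 1, 11), (1, 5, 9)]
  Group 2 (a > b): [(6, 12, 10), (5, 10, 4), (2, 10, 2)]
Optimal job order: [3, 4, 1, 6, 5, 2]
Schedule:
  Job 3: M1 done at 1, M2 done at 5
  Job 4: M1 done at 2, M2 done at 16
  Job 1: M1 done at 7, M2 done at 25
  Job 6: M1 done at 19, M2 done at 35
  Job 5: M1 done at 29, M2 done at 39
  Job 2: M1 done at 39, M2 done at 41
Makespan = 41

41


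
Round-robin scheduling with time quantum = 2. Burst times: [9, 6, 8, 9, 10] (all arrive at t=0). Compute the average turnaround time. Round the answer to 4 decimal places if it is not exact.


Time quantum = 2
Execution trace:
  J1 runs 2 units, time = 2
  J2 runs 2 units, time = 4
  J3 runs 2 units, time = 6
  J4 runs 2 units, time = 8
  J5 runs 2 units, time = 10
  J1 runs 2 units, time = 12
  J2 runs 2 units, time = 14
  J3 runs 2 units, time = 16
  J4 runs 2 units, time = 18
  J5 runs 2 units, time = 20
  J1 runs 2 units, time = 22
  J2 runs 2 units, time = 24
  J3 runs 2 units, time = 26
  J4 runs 2 units, time = 28
  J5 runs 2 units, time = 30
  J1 runs 2 units, time = 32
  J3 runs 2 units, time = 34
  J4 runs 2 units, time = 36
  J5 runs 2 units, time = 38
  J1 runs 1 units, time = 39
  J4 runs 1 units, time = 40
  J5 runs 2 units, time = 42
Finish times: [39, 24, 34, 40, 42]
Average turnaround = 179/5 = 35.8

35.8


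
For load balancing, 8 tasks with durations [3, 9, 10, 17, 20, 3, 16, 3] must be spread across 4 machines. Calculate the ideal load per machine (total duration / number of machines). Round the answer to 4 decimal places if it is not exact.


Total processing time = 3 + 9 + 10 + 17 + 20 + 3 + 16 + 3 = 81
Number of machines = 4
Ideal balanced load = 81 / 4 = 20.25

20.25


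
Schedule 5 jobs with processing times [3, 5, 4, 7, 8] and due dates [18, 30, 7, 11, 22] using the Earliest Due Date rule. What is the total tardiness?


Sort by due date (EDD order): [(4, 7), (7, 11), (3, 18), (8, 22), (5, 30)]
Compute completion times and tardiness:
  Job 1: p=4, d=7, C=4, tardiness=max(0,4-7)=0
  Job 2: p=7, d=11, C=11, tardiness=max(0,11-11)=0
  Job 3: p=3, d=18, C=14, tardiness=max(0,14-18)=0
  Job 4: p=8, d=22, C=22, tardiness=max(0,22-22)=0
  Job 5: p=5, d=30, C=27, tardiness=max(0,27-30)=0
Total tardiness = 0

0


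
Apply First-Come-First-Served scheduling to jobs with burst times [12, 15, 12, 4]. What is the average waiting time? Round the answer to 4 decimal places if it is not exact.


FCFS order (as given): [12, 15, 12, 4]
Waiting times:
  Job 1: wait = 0
  Job 2: wait = 12
  Job 3: wait = 27
  Job 4: wait = 39
Sum of waiting times = 78
Average waiting time = 78/4 = 19.5

19.5


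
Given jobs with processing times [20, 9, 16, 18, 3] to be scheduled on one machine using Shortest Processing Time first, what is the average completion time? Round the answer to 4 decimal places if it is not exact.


Sort jobs by processing time (SPT order): [3, 9, 16, 18, 20]
Compute completion times sequentially:
  Job 1: processing = 3, completes at 3
  Job 2: processing = 9, completes at 12
  Job 3: processing = 16, completes at 28
  Job 4: processing = 18, completes at 46
  Job 5: processing = 20, completes at 66
Sum of completion times = 155
Average completion time = 155/5 = 31.0

31.0


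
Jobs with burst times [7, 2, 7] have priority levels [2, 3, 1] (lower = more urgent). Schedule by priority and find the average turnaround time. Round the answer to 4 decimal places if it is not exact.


Sort by priority (ascending = highest first):
Order: [(1, 7), (2, 7), (3, 2)]
Completion times:
  Priority 1, burst=7, C=7
  Priority 2, burst=7, C=14
  Priority 3, burst=2, C=16
Average turnaround = 37/3 = 12.3333

12.3333


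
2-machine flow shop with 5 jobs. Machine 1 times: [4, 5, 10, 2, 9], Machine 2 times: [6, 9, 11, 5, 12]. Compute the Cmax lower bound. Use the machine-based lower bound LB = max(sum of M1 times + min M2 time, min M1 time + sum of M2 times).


LB1 = sum(M1 times) + min(M2 times) = 30 + 5 = 35
LB2 = min(M1 times) + sum(M2 times) = 2 + 43 = 45
Lower bound = max(LB1, LB2) = max(35, 45) = 45

45


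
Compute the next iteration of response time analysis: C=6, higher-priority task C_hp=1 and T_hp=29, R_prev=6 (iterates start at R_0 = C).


R_next = C + ceil(R_prev / T_hp) * C_hp
ceil(6 / 29) = ceil(0.2069) = 1
Interference = 1 * 1 = 1
R_next = 6 + 1 = 7

7


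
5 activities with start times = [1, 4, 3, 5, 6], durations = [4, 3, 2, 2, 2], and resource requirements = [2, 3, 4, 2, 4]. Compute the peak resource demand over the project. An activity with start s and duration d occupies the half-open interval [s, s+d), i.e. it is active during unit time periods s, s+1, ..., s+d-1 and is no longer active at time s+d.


Each activity i is active on [start_i, start_i + duration_i).
Compute total resource usage per time slot:
  t=0: active resources = [], total = 0
  t=1: active resources = [2], total = 2
  t=2: active resources = [2], total = 2
  t=3: active resources = [2, 4], total = 6
  t=4: active resources = [2, 3, 4], total = 9
  t=5: active resources = [3, 2], total = 5
  t=6: active resources = [3, 2, 4], total = 9
  t=7: active resources = [4], total = 4
Peak resource demand = 9

9


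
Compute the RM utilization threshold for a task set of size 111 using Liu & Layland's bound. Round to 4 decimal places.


Compute 2^(1/111) = 1.0062641072
Subtract 1: 1.0062641072 - 1 = 0.0062641072
Multiply by n: 111 * 0.0062641072 = 0.6953158992
Round to 4 dp: 0.6953

0.6953


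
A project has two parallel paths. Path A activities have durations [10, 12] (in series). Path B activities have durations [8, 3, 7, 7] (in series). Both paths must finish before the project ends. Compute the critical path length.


Path A total = 10 + 12 = 22
Path B total = 8 + 3 + 7 + 7 = 25
Critical path = longest path = max(22, 25) = 25

25


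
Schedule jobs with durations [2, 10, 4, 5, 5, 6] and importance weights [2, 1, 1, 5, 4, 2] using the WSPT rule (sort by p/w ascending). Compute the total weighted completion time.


Compute p/w ratios and sort ascending (WSPT): [(2, 2), (5, 5), (5, 4), (6, 2), (4, 1), (10, 1)]
Compute weighted completion times:
  Job (p=2,w=2): C=2, w*C=2*2=4
  Job (p=5,w=5): C=7, w*C=5*7=35
  Job (p=5,w=4): C=12, w*C=4*12=48
  Job (p=6,w=2): C=18, w*C=2*18=36
  Job (p=4,w=1): C=22, w*C=1*22=22
  Job (p=10,w=1): C=32, w*C=1*32=32
Total weighted completion time = 177

177


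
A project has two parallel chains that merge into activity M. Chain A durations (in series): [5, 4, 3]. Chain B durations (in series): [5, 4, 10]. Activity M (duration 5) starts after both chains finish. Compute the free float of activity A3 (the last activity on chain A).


ES(A3) = sum of predecessors on chain A = 9
EF(A3) = ES + duration = 9 + 3 = 12
Successor of A3 is M. ES(M) = max(sum(A), sum(B)) = max(12, 19) = 19
Free float = ES(successor) - EF(current) = 19 - 12 = 7

7


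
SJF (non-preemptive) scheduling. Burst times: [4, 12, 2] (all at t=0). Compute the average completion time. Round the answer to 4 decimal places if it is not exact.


SJF order (ascending): [2, 4, 12]
Completion times:
  Job 1: burst=2, C=2
  Job 2: burst=4, C=6
  Job 3: burst=12, C=18
Average completion = 26/3 = 8.6667

8.6667


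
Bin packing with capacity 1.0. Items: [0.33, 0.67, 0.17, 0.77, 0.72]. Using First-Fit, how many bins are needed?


Place items sequentially using First-Fit:
  Item 0.33 -> new Bin 1
  Item 0.67 -> Bin 1 (now 1.0)
  Item 0.17 -> new Bin 2
  Item 0.77 -> Bin 2 (now 0.94)
  Item 0.72 -> new Bin 3
Total bins used = 3

3


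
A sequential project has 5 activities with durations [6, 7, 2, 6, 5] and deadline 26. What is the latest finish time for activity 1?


LF(activity 1) = deadline - sum of successor durations
Successors: activities 2 through 5 with durations [7, 2, 6, 5]
Sum of successor durations = 20
LF = 26 - 20 = 6

6


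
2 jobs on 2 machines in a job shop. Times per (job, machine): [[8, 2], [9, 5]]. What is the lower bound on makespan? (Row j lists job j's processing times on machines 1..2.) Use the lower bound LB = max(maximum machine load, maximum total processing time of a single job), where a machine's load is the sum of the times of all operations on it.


Machine loads:
  Machine 1: 8 + 9 = 17
  Machine 2: 2 + 5 = 7
Max machine load = 17
Job totals:
  Job 1: 10
  Job 2: 14
Max job total = 14
Lower bound = max(17, 14) = 17

17


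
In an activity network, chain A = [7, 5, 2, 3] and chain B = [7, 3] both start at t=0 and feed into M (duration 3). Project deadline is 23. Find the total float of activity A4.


Forward pass: ES(A4) = sum of predecessors on chain A = 14
EF = ES + duration = 14 + 3 = 17
Backward pass: LF(M) = deadline = 23; LS(M) = 23 - 3 = 20
LF(A4) = LS(M) - sum(successors on chain A) = 20 - 0 = 20
LS = LF - duration = 20 - 3 = 17
Total float = LS - ES = 17 - 14 = 3

3


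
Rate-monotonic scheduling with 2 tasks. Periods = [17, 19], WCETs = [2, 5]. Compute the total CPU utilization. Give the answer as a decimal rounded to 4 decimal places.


Compute individual utilizations (exact fractions):
  Task 1: C/T = 2/17 (approx. 0.1176)
  Task 2: C/T = 5/19 (approx. 0.2632)
Total utilization U = 2/17 + 5/19 = 123/323
Rounded to 4 decimal places: U = 0.3808
RM (Liu & Layland) bound for 2 tasks = 0.828427; compare with U = 123/323 (approx. 0.380805)
U <= bound, so schedulable by RM sufficient condition.

0.3808


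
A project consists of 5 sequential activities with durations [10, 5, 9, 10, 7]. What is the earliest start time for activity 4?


Activity 4 starts after activities 1 through 3 complete.
Predecessor durations: [10, 5, 9]
ES = 10 + 5 + 9 = 24

24


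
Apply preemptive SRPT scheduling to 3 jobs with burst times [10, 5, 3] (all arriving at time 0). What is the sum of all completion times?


Since all jobs arrive at t=0, SRPT equals SPT ordering.
SPT order: [3, 5, 10]
Completion times:
  Job 1: p=3, C=3
  Job 2: p=5, C=8
  Job 3: p=10, C=18
Total completion time = 3 + 8 + 18 = 29

29


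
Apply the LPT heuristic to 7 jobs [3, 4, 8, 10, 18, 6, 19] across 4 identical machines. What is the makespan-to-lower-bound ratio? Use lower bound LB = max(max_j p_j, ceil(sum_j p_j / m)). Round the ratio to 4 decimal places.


LPT order: [19, 18, 10, 8, 6, 4, 3]
Machine loads after assignment: [19, 18, 17, 14]
LPT makespan = 19
Lower bound = max(max_job, ceil(total/4)) = max(19, 17) = 19
Ratio = 19 / 19 = 1.0

1.0


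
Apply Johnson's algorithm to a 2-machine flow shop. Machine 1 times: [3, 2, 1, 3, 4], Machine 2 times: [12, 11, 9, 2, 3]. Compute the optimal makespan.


Apply Johnson's rule:
  Group 1 (a <= b): [(3, 1, 9), (2, 2, 11), (1, 3, 12)]
  Group 2 (a > b): [(5, 4, 3), (4, 3, 2)]
Optimal job order: [3, 2, 1, 5, 4]
Schedule:
  Job 3: M1 done at 1, M2 done at 10
  Job 2: M1 done at 3, M2 done at 21
  Job 1: M1 done at 6, M2 done at 33
  Job 5: M1 done at 10, M2 done at 36
  Job 4: M1 done at 13, M2 done at 38
Makespan = 38

38


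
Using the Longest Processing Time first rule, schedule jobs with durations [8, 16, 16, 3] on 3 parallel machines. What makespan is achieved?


Sort jobs in decreasing order (LPT): [16, 16, 8, 3]
Assign each job to the least loaded machine:
  Machine 1: jobs [16], load = 16
  Machine 2: jobs [16], load = 16
  Machine 3: jobs [8, 3], load = 11
Makespan = max load = 16

16


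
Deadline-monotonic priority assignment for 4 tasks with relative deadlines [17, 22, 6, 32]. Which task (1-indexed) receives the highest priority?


Sort tasks by relative deadline (ascending):
  Task 3: deadline = 6
  Task 1: deadline = 17
  Task 2: deadline = 22
  Task 4: deadline = 32
Priority order (highest first): [3, 1, 2, 4]
Highest priority task = 3

3


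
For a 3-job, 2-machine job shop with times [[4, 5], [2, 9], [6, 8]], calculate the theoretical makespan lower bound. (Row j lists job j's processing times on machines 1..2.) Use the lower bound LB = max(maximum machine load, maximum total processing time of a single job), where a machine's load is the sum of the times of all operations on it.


Machine loads:
  Machine 1: 4 + 2 + 6 = 12
  Machine 2: 5 + 9 + 8 = 22
Max machine load = 22
Job totals:
  Job 1: 9
  Job 2: 11
  Job 3: 14
Max job total = 14
Lower bound = max(22, 14) = 22

22


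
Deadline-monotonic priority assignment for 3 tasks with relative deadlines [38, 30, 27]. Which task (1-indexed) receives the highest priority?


Sort tasks by relative deadline (ascending):
  Task 3: deadline = 27
  Task 2: deadline = 30
  Task 1: deadline = 38
Priority order (highest first): [3, 2, 1]
Highest priority task = 3

3


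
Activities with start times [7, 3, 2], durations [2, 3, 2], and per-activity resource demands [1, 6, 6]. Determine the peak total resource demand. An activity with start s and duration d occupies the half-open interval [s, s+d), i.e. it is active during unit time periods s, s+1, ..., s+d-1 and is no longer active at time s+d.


Each activity i is active on [start_i, start_i + duration_i).
Compute total resource usage per time slot:
  t=0: active resources = [], total = 0
  t=1: active resources = [], total = 0
  t=2: active resources = [6], total = 6
  t=3: active resources = [6, 6], total = 12
  t=4: active resources = [6], total = 6
  t=5: active resources = [6], total = 6
  t=6: active resources = [], total = 0
  t=7: active resources = [1], total = 1
  t=8: active resources = [1], total = 1
Peak resource demand = 12

12


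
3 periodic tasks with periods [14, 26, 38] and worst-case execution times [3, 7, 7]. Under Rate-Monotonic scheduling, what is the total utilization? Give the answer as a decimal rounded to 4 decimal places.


Compute individual utilizations (exact fractions):
  Task 1: C/T = 3/14 (approx. 0.2143)
  Task 2: C/T = 7/26 (approx. 0.2692)
  Task 3: C/T = 7/38 (approx. 0.1842)
Total utilization U = 3/14 + 7/26 + 7/38 = 2309/3458
Rounded to 4 decimal places: U = 0.6677
RM (Liu & Layland) bound for 3 tasks = 0.779763; compare with U = 2309/3458 (approx. 0.667727)
U <= bound, so schedulable by RM sufficient condition.

0.6677


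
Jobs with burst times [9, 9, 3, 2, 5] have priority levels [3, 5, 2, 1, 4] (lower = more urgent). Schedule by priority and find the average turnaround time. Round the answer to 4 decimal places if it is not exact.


Sort by priority (ascending = highest first):
Order: [(1, 2), (2, 3), (3, 9), (4, 5), (5, 9)]
Completion times:
  Priority 1, burst=2, C=2
  Priority 2, burst=3, C=5
  Priority 3, burst=9, C=14
  Priority 4, burst=5, C=19
  Priority 5, burst=9, C=28
Average turnaround = 68/5 = 13.6

13.6


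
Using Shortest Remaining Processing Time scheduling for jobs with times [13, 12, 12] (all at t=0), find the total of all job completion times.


Since all jobs arrive at t=0, SRPT equals SPT ordering.
SPT order: [12, 12, 13]
Completion times:
  Job 1: p=12, C=12
  Job 2: p=12, C=24
  Job 3: p=13, C=37
Total completion time = 12 + 24 + 37 = 73

73


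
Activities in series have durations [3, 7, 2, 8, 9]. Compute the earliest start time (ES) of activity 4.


Activity 4 starts after activities 1 through 3 complete.
Predecessor durations: [3, 7, 2]
ES = 3 + 7 + 2 = 12

12


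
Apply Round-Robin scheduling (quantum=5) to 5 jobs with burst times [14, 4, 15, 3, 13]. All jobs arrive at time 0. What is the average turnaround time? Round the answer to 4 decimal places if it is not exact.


Time quantum = 5
Execution trace:
  J1 runs 5 units, time = 5
  J2 runs 4 units, time = 9
  J3 runs 5 units, time = 14
  J4 runs 3 units, time = 17
  J5 runs 5 units, time = 22
  J1 runs 5 units, time = 27
  J3 runs 5 units, time = 32
  J5 runs 5 units, time = 37
  J1 runs 4 units, time = 41
  J3 runs 5 units, time = 46
  J5 runs 3 units, time = 49
Finish times: [41, 9, 46, 17, 49]
Average turnaround = 162/5 = 32.4

32.4


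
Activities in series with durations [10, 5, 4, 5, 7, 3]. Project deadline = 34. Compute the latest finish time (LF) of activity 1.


LF(activity 1) = deadline - sum of successor durations
Successors: activities 2 through 6 with durations [5, 4, 5, 7, 3]
Sum of successor durations = 24
LF = 34 - 24 = 10

10


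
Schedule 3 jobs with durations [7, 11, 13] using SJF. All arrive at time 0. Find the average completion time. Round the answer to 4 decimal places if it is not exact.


SJF order (ascending): [7, 11, 13]
Completion times:
  Job 1: burst=7, C=7
  Job 2: burst=11, C=18
  Job 3: burst=13, C=31
Average completion = 56/3 = 18.6667

18.6667


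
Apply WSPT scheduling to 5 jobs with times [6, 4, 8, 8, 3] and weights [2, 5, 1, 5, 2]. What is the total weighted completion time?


Compute p/w ratios and sort ascending (WSPT): [(4, 5), (3, 2), (8, 5), (6, 2), (8, 1)]
Compute weighted completion times:
  Job (p=4,w=5): C=4, w*C=5*4=20
  Job (p=3,w=2): C=7, w*C=2*7=14
  Job (p=8,w=5): C=15, w*C=5*15=75
  Job (p=6,w=2): C=21, w*C=2*21=42
  Job (p=8,w=1): C=29, w*C=1*29=29
Total weighted completion time = 180

180


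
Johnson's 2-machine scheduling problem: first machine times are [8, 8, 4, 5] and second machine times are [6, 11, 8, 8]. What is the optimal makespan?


Apply Johnson's rule:
  Group 1 (a <= b): [(3, 4, 8), (4, 5, 8), (2, 8, 11)]
  Group 2 (a > b): [(1, 8, 6)]
Optimal job order: [3, 4, 2, 1]
Schedule:
  Job 3: M1 done at 4, M2 done at 12
  Job 4: M1 done at 9, M2 done at 20
  Job 2: M1 done at 17, M2 done at 31
  Job 1: M1 done at 25, M2 done at 37
Makespan = 37

37


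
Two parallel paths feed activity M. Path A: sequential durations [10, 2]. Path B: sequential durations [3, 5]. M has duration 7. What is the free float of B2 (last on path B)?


ES(B2) = sum of predecessors on chain B = 3
EF(B2) = ES + duration = 3 + 5 = 8
Successor of B2 is M. ES(M) = max(sum(A), sum(B)) = max(12, 8) = 12
Free float = ES(successor) - EF(current) = 12 - 8 = 4

4


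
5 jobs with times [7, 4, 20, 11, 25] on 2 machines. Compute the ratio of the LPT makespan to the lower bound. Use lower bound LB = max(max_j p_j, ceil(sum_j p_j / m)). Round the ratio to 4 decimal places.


LPT order: [25, 20, 11, 7, 4]
Machine loads after assignment: [32, 35]
LPT makespan = 35
Lower bound = max(max_job, ceil(total/2)) = max(25, 34) = 34
Ratio = 35 / 34 = 1.0294

1.0294


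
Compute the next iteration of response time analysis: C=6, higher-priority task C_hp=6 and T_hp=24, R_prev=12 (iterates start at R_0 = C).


R_next = C + ceil(R_prev / T_hp) * C_hp
ceil(12 / 24) = ceil(0.5) = 1
Interference = 1 * 6 = 6
R_next = 6 + 6 = 12
R_next = R_prev, so the iteration has converged (response time = 12).

12


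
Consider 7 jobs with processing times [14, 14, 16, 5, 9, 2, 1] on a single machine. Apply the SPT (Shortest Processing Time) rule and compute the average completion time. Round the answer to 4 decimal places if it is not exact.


Sort jobs by processing time (SPT order): [1, 2, 5, 9, 14, 14, 16]
Compute completion times sequentially:
  Job 1: processing = 1, completes at 1
  Job 2: processing = 2, completes at 3
  Job 3: processing = 5, completes at 8
  Job 4: processing = 9, completes at 17
  Job 5: processing = 14, completes at 31
  Job 6: processing = 14, completes at 45
  Job 7: processing = 16, completes at 61
Sum of completion times = 166
Average completion time = 166/7 = 23.7143

23.7143


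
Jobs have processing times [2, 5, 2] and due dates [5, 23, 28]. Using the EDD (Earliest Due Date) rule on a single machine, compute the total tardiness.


Sort by due date (EDD order): [(2, 5), (5, 23), (2, 28)]
Compute completion times and tardiness:
  Job 1: p=2, d=5, C=2, tardiness=max(0,2-5)=0
  Job 2: p=5, d=23, C=7, tardiness=max(0,7-23)=0
  Job 3: p=2, d=28, C=9, tardiness=max(0,9-28)=0
Total tardiness = 0

0


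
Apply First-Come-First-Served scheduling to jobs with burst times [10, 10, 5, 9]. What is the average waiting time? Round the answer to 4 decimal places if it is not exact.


FCFS order (as given): [10, 10, 5, 9]
Waiting times:
  Job 1: wait = 0
  Job 2: wait = 10
  Job 3: wait = 20
  Job 4: wait = 25
Sum of waiting times = 55
Average waiting time = 55/4 = 13.75

13.75


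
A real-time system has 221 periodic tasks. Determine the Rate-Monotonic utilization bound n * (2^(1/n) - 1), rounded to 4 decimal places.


Compute 2^(1/221) = 1.0031413363
Subtract 1: 1.0031413363 - 1 = 0.0031413363
Multiply by n: 221 * 0.0031413363 = 0.6942353223
Round to 4 dp: 0.6942

0.6942


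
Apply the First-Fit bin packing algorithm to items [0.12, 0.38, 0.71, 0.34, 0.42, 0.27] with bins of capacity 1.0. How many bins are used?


Place items sequentially using First-Fit:
  Item 0.12 -> new Bin 1
  Item 0.38 -> Bin 1 (now 0.5)
  Item 0.71 -> new Bin 2
  Item 0.34 -> Bin 1 (now 0.84)
  Item 0.42 -> new Bin 3
  Item 0.27 -> Bin 2 (now 0.98)
Total bins used = 3

3


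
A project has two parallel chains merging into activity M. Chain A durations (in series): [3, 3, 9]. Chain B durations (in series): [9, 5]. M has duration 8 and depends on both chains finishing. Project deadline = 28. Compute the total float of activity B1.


Forward pass: ES(B1) = sum of predecessors on chain B = 0
EF = ES + duration = 0 + 9 = 9
Backward pass: LF(M) = deadline = 28; LS(M) = 28 - 8 = 20
LF(B1) = LS(M) - sum(successors on chain B) = 20 - 5 = 15
LS = LF - duration = 15 - 9 = 6
Total float = LS - ES = 6 - 0 = 6

6


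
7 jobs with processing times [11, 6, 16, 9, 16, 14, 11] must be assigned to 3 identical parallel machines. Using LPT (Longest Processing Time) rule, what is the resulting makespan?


Sort jobs in decreasing order (LPT): [16, 16, 14, 11, 11, 9, 6]
Assign each job to the least loaded machine:
  Machine 1: jobs [16, 11], load = 27
  Machine 2: jobs [16, 9, 6], load = 31
  Machine 3: jobs [14, 11], load = 25
Makespan = max load = 31

31


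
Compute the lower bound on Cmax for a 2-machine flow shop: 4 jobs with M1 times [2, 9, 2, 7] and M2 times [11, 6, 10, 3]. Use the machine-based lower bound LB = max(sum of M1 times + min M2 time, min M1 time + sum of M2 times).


LB1 = sum(M1 times) + min(M2 times) = 20 + 3 = 23
LB2 = min(M1 times) + sum(M2 times) = 2 + 30 = 32
Lower bound = max(LB1, LB2) = max(23, 32) = 32

32


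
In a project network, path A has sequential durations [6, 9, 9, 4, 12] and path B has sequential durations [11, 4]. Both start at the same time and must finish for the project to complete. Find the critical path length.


Path A total = 6 + 9 + 9 + 4 + 12 = 40
Path B total = 11 + 4 = 15
Critical path = longest path = max(40, 15) = 40

40


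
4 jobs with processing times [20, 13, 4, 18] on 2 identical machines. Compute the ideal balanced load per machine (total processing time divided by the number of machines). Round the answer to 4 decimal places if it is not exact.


Total processing time = 20 + 13 + 4 + 18 = 55
Number of machines = 2
Ideal balanced load = 55 / 2 = 27.5

27.5


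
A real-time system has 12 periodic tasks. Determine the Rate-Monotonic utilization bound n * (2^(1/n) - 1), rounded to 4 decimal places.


Compute 2^(1/12) = 1.0594630944
Subtract 1: 1.0594630944 - 1 = 0.0594630944
Multiply by n: 12 * 0.0594630944 = 0.7135571328
Round to 4 dp: 0.7136

0.7136


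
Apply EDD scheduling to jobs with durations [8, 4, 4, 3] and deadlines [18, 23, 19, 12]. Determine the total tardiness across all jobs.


Sort by due date (EDD order): [(3, 12), (8, 18), (4, 19), (4, 23)]
Compute completion times and tardiness:
  Job 1: p=3, d=12, C=3, tardiness=max(0,3-12)=0
  Job 2: p=8, d=18, C=11, tardiness=max(0,11-18)=0
  Job 3: p=4, d=19, C=15, tardiness=max(0,15-19)=0
  Job 4: p=4, d=23, C=19, tardiness=max(0,19-23)=0
Total tardiness = 0

0


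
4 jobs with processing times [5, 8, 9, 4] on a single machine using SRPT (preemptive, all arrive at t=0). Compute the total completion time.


Since all jobs arrive at t=0, SRPT equals SPT ordering.
SPT order: [4, 5, 8, 9]
Completion times:
  Job 1: p=4, C=4
  Job 2: p=5, C=9
  Job 3: p=8, C=17
  Job 4: p=9, C=26
Total completion time = 4 + 9 + 17 + 26 = 56

56


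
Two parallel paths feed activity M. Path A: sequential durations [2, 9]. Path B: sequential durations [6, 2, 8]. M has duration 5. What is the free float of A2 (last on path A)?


ES(A2) = sum of predecessors on chain A = 2
EF(A2) = ES + duration = 2 + 9 = 11
Successor of A2 is M. ES(M) = max(sum(A), sum(B)) = max(11, 16) = 16
Free float = ES(successor) - EF(current) = 16 - 11 = 5

5


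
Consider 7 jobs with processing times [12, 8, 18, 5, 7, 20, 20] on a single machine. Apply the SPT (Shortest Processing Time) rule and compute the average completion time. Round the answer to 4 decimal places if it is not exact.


Sort jobs by processing time (SPT order): [5, 7, 8, 12, 18, 20, 20]
Compute completion times sequentially:
  Job 1: processing = 5, completes at 5
  Job 2: processing = 7, completes at 12
  Job 3: processing = 8, completes at 20
  Job 4: processing = 12, completes at 32
  Job 5: processing = 18, completes at 50
  Job 6: processing = 20, completes at 70
  Job 7: processing = 20, completes at 90
Sum of completion times = 279
Average completion time = 279/7 = 39.8571

39.8571


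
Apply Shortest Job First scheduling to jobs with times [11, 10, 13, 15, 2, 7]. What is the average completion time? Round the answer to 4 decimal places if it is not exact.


SJF order (ascending): [2, 7, 10, 11, 13, 15]
Completion times:
  Job 1: burst=2, C=2
  Job 2: burst=7, C=9
  Job 3: burst=10, C=19
  Job 4: burst=11, C=30
  Job 5: burst=13, C=43
  Job 6: burst=15, C=58
Average completion = 161/6 = 26.8333

26.8333


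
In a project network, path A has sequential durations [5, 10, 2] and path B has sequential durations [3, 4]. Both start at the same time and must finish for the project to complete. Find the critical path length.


Path A total = 5 + 10 + 2 = 17
Path B total = 3 + 4 = 7
Critical path = longest path = max(17, 7) = 17

17


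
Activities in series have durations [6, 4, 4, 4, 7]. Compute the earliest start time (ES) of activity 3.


Activity 3 starts after activities 1 through 2 complete.
Predecessor durations: [6, 4]
ES = 6 + 4 = 10

10


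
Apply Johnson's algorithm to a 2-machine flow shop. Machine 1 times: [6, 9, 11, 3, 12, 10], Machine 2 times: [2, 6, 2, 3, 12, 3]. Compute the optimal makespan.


Apply Johnson's rule:
  Group 1 (a <= b): [(4, 3, 3), (5, 12, 12)]
  Group 2 (a > b): [(2, 9, 6), (6, 10, 3), (1, 6, 2), (3, 11, 2)]
Optimal job order: [4, 5, 2, 6, 1, 3]
Schedule:
  Job 4: M1 done at 3, M2 done at 6
  Job 5: M1 done at 15, M2 done at 27
  Job 2: M1 done at 24, M2 done at 33
  Job 6: M1 done at 34, M2 done at 37
  Job 1: M1 done at 40, M2 done at 42
  Job 3: M1 done at 51, M2 done at 53
Makespan = 53

53


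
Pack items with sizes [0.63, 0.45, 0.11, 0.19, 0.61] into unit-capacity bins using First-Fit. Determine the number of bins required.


Place items sequentially using First-Fit:
  Item 0.63 -> new Bin 1
  Item 0.45 -> new Bin 2
  Item 0.11 -> Bin 1 (now 0.74)
  Item 0.19 -> Bin 1 (now 0.93)
  Item 0.61 -> new Bin 3
Total bins used = 3

3


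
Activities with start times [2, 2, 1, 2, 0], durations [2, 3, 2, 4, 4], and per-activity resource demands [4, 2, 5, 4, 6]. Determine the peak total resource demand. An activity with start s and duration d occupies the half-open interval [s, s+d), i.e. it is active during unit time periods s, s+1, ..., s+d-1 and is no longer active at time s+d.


Each activity i is active on [start_i, start_i + duration_i).
Compute total resource usage per time slot:
  t=0: active resources = [6], total = 6
  t=1: active resources = [5, 6], total = 11
  t=2: active resources = [4, 2, 5, 4, 6], total = 21
  t=3: active resources = [4, 2, 4, 6], total = 16
  t=4: active resources = [2, 4], total = 6
  t=5: active resources = [4], total = 4
Peak resource demand = 21

21


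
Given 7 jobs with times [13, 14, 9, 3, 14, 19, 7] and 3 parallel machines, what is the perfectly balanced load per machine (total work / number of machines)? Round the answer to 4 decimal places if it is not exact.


Total processing time = 13 + 14 + 9 + 3 + 14 + 19 + 7 = 79
Number of machines = 3
Ideal balanced load = 79 / 3 = 26.3333

26.3333
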